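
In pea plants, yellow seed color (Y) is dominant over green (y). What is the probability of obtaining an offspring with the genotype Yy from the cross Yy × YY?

Punnett square for Yy × YY:
Offspring genotypes: 2 YY, 2 Yy
Total offspring: 4
Count with target: 2
Probability: 2/4 = 1/2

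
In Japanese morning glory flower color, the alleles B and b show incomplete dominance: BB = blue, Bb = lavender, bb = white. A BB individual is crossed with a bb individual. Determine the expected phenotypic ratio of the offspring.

Punnett square for BB × bb:
Offspring genotypes: 4 Bb
Phenotype counts: 4 lavender
Ratio: all lavender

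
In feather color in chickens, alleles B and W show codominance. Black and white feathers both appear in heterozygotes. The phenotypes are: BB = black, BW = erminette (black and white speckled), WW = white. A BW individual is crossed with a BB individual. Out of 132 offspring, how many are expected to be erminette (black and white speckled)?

Punnett square for BW × BB:
Offspring genotypes: 2 BB, 2 BW
Phenotype counts: 2 black, 2 erminette (black and white speckled)
erminette (black and white speckled): 2 out of 4 → fraction 1/2
Expected count = 1/2 × 132 = 66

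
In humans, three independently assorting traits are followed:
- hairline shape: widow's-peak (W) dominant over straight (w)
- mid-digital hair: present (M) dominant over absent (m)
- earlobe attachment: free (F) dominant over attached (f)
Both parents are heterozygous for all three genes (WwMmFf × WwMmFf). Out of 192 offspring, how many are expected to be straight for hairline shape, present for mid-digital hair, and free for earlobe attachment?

Trihybrid cross: WwMmFf × WwMmFf
Each trait segregates independently with a 3:1 phenotypic ratio, so each gene contributes 3/4 (dominant) or 1/4 (recessive).
Target: straight (hairline shape), present (mid-digital hair), free (earlobe attachment)
Probability = product of independent per-trait probabilities
= 1/4 × 3/4 × 3/4 = 9/64
Expected count = 9/64 × 192 = 27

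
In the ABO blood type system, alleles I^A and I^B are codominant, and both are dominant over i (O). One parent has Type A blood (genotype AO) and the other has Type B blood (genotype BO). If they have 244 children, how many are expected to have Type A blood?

Cross: AO × BO
Possible offspring genotypes: 1 AB, 1 AO, 1 BO, 1 OO
Blood type counts: 1 Type AB, 1 Type A, 1 Type B, 1 Type O
Probability of Type A: 1/4
Expected count = 1/4 × 244 = 61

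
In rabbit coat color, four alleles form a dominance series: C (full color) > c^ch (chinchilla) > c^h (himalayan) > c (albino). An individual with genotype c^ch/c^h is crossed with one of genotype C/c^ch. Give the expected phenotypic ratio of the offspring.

Cross: c^ch/c^h × C/c^ch
Allele dominance: C > c^ch > c^h > c
Offspring genotypes: 1 C/c^ch, 1 c^ch/c^ch, 1 C/c^h, 1 c^ch/c^h
Phenotype counts: 2 full color, 2 chinchilla
Ratio: 1 full color : 1 chinchilla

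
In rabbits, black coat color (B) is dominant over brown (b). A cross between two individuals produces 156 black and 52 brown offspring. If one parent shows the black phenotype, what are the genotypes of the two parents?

Observed offspring: 156 black, 52 brown
The observed ratio simplifies to 3:1. Brown (bb) offspring appear, so each parent must contribute one b allele. The parent stated to show black carries B, so it is Bb. The other parent is then either Bb or bb: Bb × bb would give a 1:1 split, whereas Bb × Bb gives 3:1 — matching the data. So both parents are heterozygous (Bb × Bb).
Parent genotypes: Bb × Bb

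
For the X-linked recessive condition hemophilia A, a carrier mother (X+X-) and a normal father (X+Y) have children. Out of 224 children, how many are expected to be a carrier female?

Cross: X+X- × X+Y
Offspring: 1 X+X+, 1 X+Y, 1 X+X-, 1 X-Y
Probability of a carrier female: 1/4
Expected count = 1/4 × 224 = 56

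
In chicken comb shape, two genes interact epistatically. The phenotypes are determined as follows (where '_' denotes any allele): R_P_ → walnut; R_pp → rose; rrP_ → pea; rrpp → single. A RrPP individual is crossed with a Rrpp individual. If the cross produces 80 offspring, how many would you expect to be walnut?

Cross: RrPP × Rrpp — consider each gene separately:
R gene: Rr × Rr → 1 RR, 2 Rr, 1 rr → 3 R_ : 1 rr (out of 4)
P gene: PP × pp → 4 Pp → 4 P_ (out of 4)
Genotype classes (out of 4 × 4 = 16): R_P_ = 3×4 = 12; rrP_ = 1×4 = 4
Apply the phenotype rules: R_P_ (12) → walnut; rrP_ (4) → pea
Phenotype counts (out of 16): 12 walnut, 4 pea
walnut: 12 out of 16 → fraction 3/4
Expected count = 3/4 × 80 = 60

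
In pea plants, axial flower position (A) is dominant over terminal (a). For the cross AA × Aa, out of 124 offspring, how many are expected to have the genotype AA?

Punnett square for AA × Aa:
Offspring genotypes: 2 AA, 2 Aa
Total offspring: 4
Count with target: 2
Probability: 2/4 = 1/2
Expected count = 1/2 × 124 = 62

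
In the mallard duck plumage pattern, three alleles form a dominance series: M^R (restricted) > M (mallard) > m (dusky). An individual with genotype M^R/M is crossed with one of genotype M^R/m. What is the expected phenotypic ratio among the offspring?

Cross: M^R/M × M^R/m
Allele dominance: M^R > M > m
Offspring genotypes: 1 M^R/M^R, 1 M^R/m, 1 M^R/M, 1 M/m
Phenotype counts: 3 restricted, 1 mallard
Ratio: 3 restricted : 1 mallard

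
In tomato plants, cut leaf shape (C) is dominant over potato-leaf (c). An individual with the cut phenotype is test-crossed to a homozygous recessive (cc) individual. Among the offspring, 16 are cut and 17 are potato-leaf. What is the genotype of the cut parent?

Test cross: ? × cc
Offspring: 16 cut, 17 potato-leaf — approximately 1:1.
A 1:1 ratio in a test cross indicates the unknown parent is heterozygous (Cc).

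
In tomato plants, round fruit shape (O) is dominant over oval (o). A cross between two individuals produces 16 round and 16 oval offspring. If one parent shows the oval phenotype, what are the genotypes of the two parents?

Observed offspring: 16 round, 16 oval
The observed ratio simplifies to 1:1. One parent shows oval, so its genotype must be oo. A 1:1 offspring split requires the other parent to be heterozygous (Oo).
Parent genotypes: oo × Oo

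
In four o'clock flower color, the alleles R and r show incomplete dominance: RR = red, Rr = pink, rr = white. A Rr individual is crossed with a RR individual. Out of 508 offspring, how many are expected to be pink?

Punnett square for Rr × RR:
Offspring genotypes: 2 RR, 2 Rr
Phenotype counts: 2 red, 2 pink
pink: 2 out of 4 → fraction 1/2
Expected count = 1/2 × 508 = 254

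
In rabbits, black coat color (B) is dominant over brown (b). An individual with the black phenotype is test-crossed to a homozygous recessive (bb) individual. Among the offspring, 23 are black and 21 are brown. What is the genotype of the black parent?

Test cross: ? × bb
Offspring: 23 black, 21 brown — approximately 1:1.
A 1:1 ratio in a test cross indicates the unknown parent is heterozygous (Bb).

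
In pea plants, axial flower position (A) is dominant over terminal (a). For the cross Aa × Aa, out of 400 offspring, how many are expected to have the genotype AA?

Punnett square for Aa × Aa:
Offspring genotypes: 1 AA, 2 Aa, 1 aa
Total offspring: 4
Count with target: 1
Probability: 1/4
Expected count = 1/4 × 400 = 100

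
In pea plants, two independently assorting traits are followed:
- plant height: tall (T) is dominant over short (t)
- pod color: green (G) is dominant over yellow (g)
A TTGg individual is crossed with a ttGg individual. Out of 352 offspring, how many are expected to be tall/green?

Dihybrid cross TTGg × ttGg — consider each gene separately:
plant height: TT × tt → 4 Tt → 4 T_ (out of 4)
pod color: Gg × Gg → 1 GG, 2 Gg, 1 gg → 3 G_ : 1 gg (out of 4)
Combine (counts out of 4 × 4 = 16): tall/green (T_G_) = 4×3 = 12; tall/yellow (T_gg) = 4×1 = 4
Phenotype counts (out of 16): 12 tall/green, 4 tall/yellow
tall/green: 12 out of 16 → fraction 3/4
Expected count = 3/4 × 352 = 264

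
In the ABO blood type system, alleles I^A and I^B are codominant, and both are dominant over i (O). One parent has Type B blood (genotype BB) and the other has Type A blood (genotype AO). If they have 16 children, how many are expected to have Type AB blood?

Cross: BB × AO
Possible offspring genotypes: 2 AB, 2 BO
Blood type counts: 2 Type AB, 2 Type B
Probability of Type AB: 2/4 = 1/2
Expected count = 1/2 × 16 = 8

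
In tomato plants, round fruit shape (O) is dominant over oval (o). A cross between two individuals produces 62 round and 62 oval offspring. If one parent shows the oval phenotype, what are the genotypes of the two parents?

Observed offspring: 62 round, 62 oval
The observed ratio simplifies to 1:1. One parent shows oval, so its genotype must be oo. A 1:1 offspring split requires the other parent to be heterozygous (Oo).
Parent genotypes: oo × Oo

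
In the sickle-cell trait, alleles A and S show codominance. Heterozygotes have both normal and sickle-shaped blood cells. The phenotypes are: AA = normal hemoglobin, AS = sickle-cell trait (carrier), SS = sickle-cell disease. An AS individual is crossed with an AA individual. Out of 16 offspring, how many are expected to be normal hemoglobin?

Punnett square for AS × AA:
Offspring genotypes: 2 AA, 2 AS
Phenotype counts: 2 normal hemoglobin, 2 sickle-cell trait (carrier)
normal hemoglobin: 2 out of 4 → fraction 1/2
Expected count = 1/2 × 16 = 8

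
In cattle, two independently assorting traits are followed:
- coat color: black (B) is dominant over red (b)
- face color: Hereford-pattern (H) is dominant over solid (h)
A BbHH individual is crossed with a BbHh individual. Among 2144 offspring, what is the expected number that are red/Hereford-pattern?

Dihybrid cross BbHH × BbHh — consider each gene separately:
coat color: Bb × Bb → 1 BB, 2 Bb, 1 bb → 3 B_ : 1 bb (out of 4)
face color: HH × Hh → 2 HH, 2 Hh → 4 H_ (out of 4)
Combine (counts out of 4 × 4 = 16): black/Hereford-pattern (B_H_) = 3×4 = 12; red/Hereford-pattern (bbH_) = 1×4 = 4
Phenotype counts (out of 16): 12 black/Hereford-pattern, 4 red/Hereford-pattern
red/Hereford-pattern: 4 out of 16 → fraction 1/4
Expected count = 1/4 × 2144 = 536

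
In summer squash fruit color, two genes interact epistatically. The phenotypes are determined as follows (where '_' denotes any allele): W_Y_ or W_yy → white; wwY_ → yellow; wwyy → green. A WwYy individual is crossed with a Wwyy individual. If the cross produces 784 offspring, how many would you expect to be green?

Cross: WwYy × Wwyy — consider each gene separately:
W gene: Ww × Ww → 1 WW, 2 Ww, 1 ww → 3 W_ : 1 ww (out of 4)
Y gene: Yy × yy → 2 Yy, 2 yy → 2 Y_ : 2 yy (out of 4)
Genotype classes (out of 4 × 4 = 16): W_Y_ = 3×2 = 6; W_yy = 3×2 = 6; wwY_ = 1×2 = 2; wwyy = 1×2 = 2
Apply the phenotype rules: W_Y_ (6) + W_yy (6) → white; wwY_ (2) → yellow; wwyy (2) → green
Phenotype counts (out of 16): 12 white, 2 yellow, 2 green
green: 2 out of 16 → fraction 1/8
Expected count = 1/8 × 784 = 98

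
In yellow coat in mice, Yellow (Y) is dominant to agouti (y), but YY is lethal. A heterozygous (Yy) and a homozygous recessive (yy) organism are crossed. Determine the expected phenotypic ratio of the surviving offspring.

Cross: Yy × yy
Punnett square offspring (before lethality): 2 Yy, 2 yy
No YY offspring are produced in this cross.
Ratio: 1 yellow : 1 agouti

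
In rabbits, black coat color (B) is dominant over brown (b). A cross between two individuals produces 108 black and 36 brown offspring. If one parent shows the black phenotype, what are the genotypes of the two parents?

Observed offspring: 108 black, 36 brown
The observed ratio simplifies to 3:1. Brown (bb) offspring appear, so each parent must contribute one b allele. The parent stated to show black carries B, so it is Bb. The other parent is then either Bb or bb: Bb × bb would give a 1:1 split, whereas Bb × Bb gives 3:1 — matching the data. So both parents are heterozygous (Bb × Bb).
Parent genotypes: Bb × Bb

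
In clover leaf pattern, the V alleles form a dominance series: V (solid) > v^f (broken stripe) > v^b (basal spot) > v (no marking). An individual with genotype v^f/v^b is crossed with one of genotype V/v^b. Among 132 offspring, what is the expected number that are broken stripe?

Cross: v^f/v^b × V/v^b
Allele dominance: V > v^f > v^b > v
Offspring genotypes: 1 V/v^f, 1 v^f/v^b, 1 V/v^b, 1 v^b/v^b
Phenotype counts: 2 solid, 1 broken stripe, 1 basal spot
broken stripe: 1 out of 4 → fraction 1/4
Expected count = 1/4 × 132 = 33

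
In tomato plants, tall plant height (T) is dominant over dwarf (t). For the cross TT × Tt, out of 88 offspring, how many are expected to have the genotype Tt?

Punnett square for TT × Tt:
Offspring genotypes: 2 TT, 2 Tt
Total offspring: 4
Count with target: 2
Probability: 2/4 = 1/2
Expected count = 1/2 × 88 = 44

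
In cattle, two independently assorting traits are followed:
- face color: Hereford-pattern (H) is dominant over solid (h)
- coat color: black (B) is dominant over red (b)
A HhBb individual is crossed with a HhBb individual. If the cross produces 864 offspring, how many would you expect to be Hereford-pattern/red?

Dihybrid cross HhBb × HhBb — consider each gene separately:
face color: Hh × Hh → 1 HH, 2 Hh, 1 hh → 3 H_ : 1 hh (out of 4)
coat color: Bb × Bb → 1 BB, 2 Bb, 1 bb → 3 B_ : 1 bb (out of 4)
Combine (counts out of 4 × 4 = 16): Hereford-pattern/black (H_B_) = 3×3 = 9; Hereford-pattern/red (H_bb) = 3×1 = 3; solid/black (hhB_) = 1×3 = 3; solid/red (hhbb) = 1×1 = 1
Phenotype counts (out of 16): 9 Hereford-pattern/black, 3 Hereford-pattern/red, 3 solid/black, 1 solid/red
Hereford-pattern/red: 3 out of 16 → fraction 3/16
Expected count = 3/16 × 864 = 162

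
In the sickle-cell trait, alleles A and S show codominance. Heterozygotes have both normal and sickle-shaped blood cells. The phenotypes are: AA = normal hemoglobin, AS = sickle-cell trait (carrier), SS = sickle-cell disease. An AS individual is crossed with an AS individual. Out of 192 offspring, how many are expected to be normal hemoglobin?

Punnett square for AS × AS:
Offspring genotypes: 1 AA, 2 AS, 1 SS
Phenotype counts: 1 normal hemoglobin, 2 sickle-cell trait (carrier), 1 sickle-cell disease
normal hemoglobin: 1 out of 4 → fraction 1/4
Expected count = 1/4 × 192 = 48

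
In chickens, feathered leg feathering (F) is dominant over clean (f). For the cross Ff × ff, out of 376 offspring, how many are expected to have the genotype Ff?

Punnett square for Ff × ff:
Offspring genotypes: 2 Ff, 2 ff
Total offspring: 4
Count with target: 2
Probability: 2/4 = 1/2
Expected count = 1/2 × 376 = 188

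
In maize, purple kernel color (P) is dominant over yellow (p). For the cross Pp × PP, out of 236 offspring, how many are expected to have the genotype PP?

Punnett square for Pp × PP:
Offspring genotypes: 2 PP, 2 Pp
Total offspring: 4
Count with target: 2
Probability: 2/4 = 1/2
Expected count = 1/2 × 236 = 118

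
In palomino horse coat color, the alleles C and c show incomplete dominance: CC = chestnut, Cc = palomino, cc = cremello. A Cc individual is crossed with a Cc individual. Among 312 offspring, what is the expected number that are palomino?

Punnett square for Cc × Cc:
Offspring genotypes: 1 CC, 2 Cc, 1 cc
Phenotype counts: 1 chestnut, 2 palomino, 1 cremello
palomino: 2 out of 4 → fraction 1/2
Expected count = 1/2 × 312 = 156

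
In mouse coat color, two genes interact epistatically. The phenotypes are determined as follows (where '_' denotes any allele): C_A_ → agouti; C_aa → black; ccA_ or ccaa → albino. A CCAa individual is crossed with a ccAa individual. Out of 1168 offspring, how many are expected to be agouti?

Cross: CCAa × ccAa — consider each gene separately:
C gene: CC × cc → 4 Cc → 4 C_ (out of 4)
A gene: Aa × Aa → 1 AA, 2 Aa, 1 aa → 3 A_ : 1 aa (out of 4)
Genotype classes (out of 4 × 4 = 16): C_A_ = 4×3 = 12; C_aa = 4×1 = 4
Apply the phenotype rules: C_A_ (12) → agouti; C_aa (4) → black
Phenotype counts (out of 16): 12 agouti, 4 black
agouti: 12 out of 16 → fraction 3/4
Expected count = 3/4 × 1168 = 876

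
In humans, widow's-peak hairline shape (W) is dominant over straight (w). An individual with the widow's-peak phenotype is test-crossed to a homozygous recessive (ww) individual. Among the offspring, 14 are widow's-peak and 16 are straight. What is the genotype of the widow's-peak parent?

Test cross: ? × ww
Offspring: 14 widow's-peak, 16 straight — approximately 1:1.
A 1:1 ratio in a test cross indicates the unknown parent is heterozygous (Ww).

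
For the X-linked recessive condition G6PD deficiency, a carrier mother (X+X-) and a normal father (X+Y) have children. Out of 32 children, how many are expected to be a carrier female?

Cross: X+X- × X+Y
Offspring: 1 X+X+, 1 X+Y, 1 X+X-, 1 X-Y
Probability of a carrier female: 1/4
Expected count = 1/4 × 32 = 8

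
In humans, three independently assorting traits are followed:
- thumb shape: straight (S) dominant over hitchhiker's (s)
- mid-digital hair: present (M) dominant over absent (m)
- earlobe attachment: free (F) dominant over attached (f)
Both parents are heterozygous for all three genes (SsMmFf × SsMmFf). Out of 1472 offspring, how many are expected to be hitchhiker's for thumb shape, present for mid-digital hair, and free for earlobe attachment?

Trihybrid cross: SsMmFf × SsMmFf
Each trait segregates independently with a 3:1 phenotypic ratio, so each gene contributes 3/4 (dominant) or 1/4 (recessive).
Target: hitchhiker's (thumb shape), present (mid-digital hair), free (earlobe attachment)
Probability = product of independent per-trait probabilities
= 1/4 × 3/4 × 3/4 = 9/64
Expected count = 9/64 × 1472 = 207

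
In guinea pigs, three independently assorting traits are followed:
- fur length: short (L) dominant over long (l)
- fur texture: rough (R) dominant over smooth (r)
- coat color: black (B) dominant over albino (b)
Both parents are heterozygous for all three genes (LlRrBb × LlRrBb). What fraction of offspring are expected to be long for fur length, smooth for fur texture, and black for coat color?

Trihybrid cross: LlRrBb × LlRrBb
Each trait segregates independently with a 3:1 phenotypic ratio, so each gene contributes 3/4 (dominant) or 1/4 (recessive).
Target: long (fur length), smooth (fur texture), black (coat color)
Probability = product of independent per-trait probabilities
= 1/4 × 1/4 × 3/4 = 3/64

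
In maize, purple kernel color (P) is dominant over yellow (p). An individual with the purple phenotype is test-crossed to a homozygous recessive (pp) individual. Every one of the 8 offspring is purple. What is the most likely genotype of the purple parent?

Test cross: ? × pp
All offspring are purple.
If the unknown parent were heterozygous (Pp), about half of 8 offspring would be yellow; none are. The unknown parent is most likely homozygous dominant (PP).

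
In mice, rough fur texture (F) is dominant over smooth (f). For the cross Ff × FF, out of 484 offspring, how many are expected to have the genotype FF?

Punnett square for Ff × FF:
Offspring genotypes: 2 FF, 2 Ff
Total offspring: 4
Count with target: 2
Probability: 2/4 = 1/2
Expected count = 1/2 × 484 = 242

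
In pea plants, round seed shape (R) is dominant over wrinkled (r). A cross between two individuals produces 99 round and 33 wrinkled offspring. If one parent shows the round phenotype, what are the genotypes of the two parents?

Observed offspring: 99 round, 33 wrinkled
The observed ratio simplifies to 3:1. Wrinkled (rr) offspring appear, so each parent must contribute one r allele. The parent stated to show round carries R, so it is Rr. The other parent is then either Rr or rr: Rr × rr would give a 1:1 split, whereas Rr × Rr gives 3:1 — matching the data. So both parents are heterozygous (Rr × Rr).
Parent genotypes: Rr × Rr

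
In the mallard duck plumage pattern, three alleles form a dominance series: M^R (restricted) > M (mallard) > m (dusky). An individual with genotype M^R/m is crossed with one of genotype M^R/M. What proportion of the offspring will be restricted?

Cross: M^R/m × M^R/M
Allele dominance: M^R > M > m
Offspring genotypes: 1 M^R/M^R, 1 M^R/M, 1 M^R/m, 1 M/m
Phenotype counts: 3 restricted, 1 mallard
restricted: 3 out of 4
Probability: 3/4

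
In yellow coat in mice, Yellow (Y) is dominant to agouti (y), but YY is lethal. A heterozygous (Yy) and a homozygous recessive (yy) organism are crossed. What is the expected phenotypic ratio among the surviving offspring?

Cross: Yy × yy
Punnett square offspring (before lethality): 2 Yy, 2 yy
No YY offspring are produced in this cross.
Ratio: 1 yellow : 1 agouti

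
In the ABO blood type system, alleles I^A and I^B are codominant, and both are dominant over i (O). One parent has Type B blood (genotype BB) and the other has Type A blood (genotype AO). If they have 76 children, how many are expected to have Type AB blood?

Cross: BB × AO
Possible offspring genotypes: 2 AB, 2 BO
Blood type counts: 2 Type AB, 2 Type B
Probability of Type AB: 2/4 = 1/2
Expected count = 1/2 × 76 = 38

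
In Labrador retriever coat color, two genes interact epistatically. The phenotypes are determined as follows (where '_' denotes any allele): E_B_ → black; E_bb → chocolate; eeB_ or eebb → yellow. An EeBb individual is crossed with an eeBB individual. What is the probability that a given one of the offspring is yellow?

Cross: EeBb × eeBB — consider each gene separately:
E gene: Ee × ee → 2 Ee, 2 ee → 2 E_ : 2 ee (out of 4)
B gene: Bb × BB → 2 BB, 2 Bb → 4 B_ (out of 4)
Genotype classes (out of 4 × 4 = 16): E_B_ = 2×4 = 8; eeB_ = 2×4 = 8
Apply the phenotype rules: E_B_ (8) → black; eeB_ (8) → yellow
Phenotype counts (out of 16): 8 black, 8 yellow
yellow: 8 out of 16
Probability: 8/16 = 1/2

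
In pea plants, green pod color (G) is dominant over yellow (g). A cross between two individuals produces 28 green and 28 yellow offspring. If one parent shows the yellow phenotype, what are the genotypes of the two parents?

Observed offspring: 28 green, 28 yellow
The observed ratio simplifies to 1:1. One parent shows yellow, so its genotype must be gg. A 1:1 offspring split requires the other parent to be heterozygous (Gg).
Parent genotypes: gg × Gg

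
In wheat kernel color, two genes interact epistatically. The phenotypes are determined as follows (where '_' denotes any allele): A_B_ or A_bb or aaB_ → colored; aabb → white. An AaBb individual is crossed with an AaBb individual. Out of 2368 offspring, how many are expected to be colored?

Cross: AaBb × AaBb — consider each gene separately:
A gene: Aa × Aa → 1 AA, 2 Aa, 1 aa → 3 A_ : 1 aa (out of 4)
B gene: Bb × Bb → 1 BB, 2 Bb, 1 bb → 3 B_ : 1 bb (out of 4)
Genotype classes (out of 4 × 4 = 16): A_B_ = 3×3 = 9; A_bb = 3×1 = 3; aaB_ = 1×3 = 3; aabb = 1×1 = 1
Apply the phenotype rules: A_B_ (9) + A_bb (3) + aaB_ (3) → colored; aabb (1) → white
Phenotype counts (out of 16): 15 colored, 1 white
colored: 15 out of 16 → fraction 15/16
Expected count = 15/16 × 2368 = 2220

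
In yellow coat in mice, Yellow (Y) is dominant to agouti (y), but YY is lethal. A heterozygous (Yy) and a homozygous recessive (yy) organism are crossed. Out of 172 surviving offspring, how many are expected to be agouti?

Cross: Yy × yy
Punnett square offspring (before lethality): 2 Yy, 2 yy
No YY offspring are produced in this cross.
agouti: 2 out of 4 → fraction 1/2
Expected count = 1/2 × 172 = 86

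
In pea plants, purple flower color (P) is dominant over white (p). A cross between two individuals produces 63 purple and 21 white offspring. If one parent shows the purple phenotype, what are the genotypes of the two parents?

Observed offspring: 63 purple, 21 white
The observed ratio simplifies to 3:1. White (pp) offspring appear, so each parent must contribute one p allele. The parent stated to show purple carries P, so it is Pp. The other parent is then either Pp or pp: Pp × pp would give a 1:1 split, whereas Pp × Pp gives 3:1 — matching the data. So both parents are heterozygous (Pp × Pp).
Parent genotypes: Pp × Pp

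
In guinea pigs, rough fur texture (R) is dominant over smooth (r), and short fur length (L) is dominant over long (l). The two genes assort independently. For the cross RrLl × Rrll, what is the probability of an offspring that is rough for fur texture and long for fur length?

Dihybrid cross RrLl × Rrll — consider each gene separately:
fur texture: Rr × Rr → 1 RR, 2 Rr, 1 rr → 3 R_ : 1 rr (out of 4)
fur length: Ll × ll → 2 Ll, 2 ll → 2 L_ : 2 ll (out of 4)
Looking for: rough (R_) and long (ll)
P(rough) = 3/4, P(long) = 2/4
P(both) = 3/4 × 2/4 = 6/16 = 3/8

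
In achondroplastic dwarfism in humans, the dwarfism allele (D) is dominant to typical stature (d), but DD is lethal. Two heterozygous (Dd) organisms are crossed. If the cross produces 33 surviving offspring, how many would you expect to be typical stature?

Cross: Dd × Dd
Punnett square offspring (before lethality): 1 DD, 2 Dd, 1 dd
The DD genotype is lethal (embryos die); surviving offspring: 2 Dd, 1 dd
typical stature: 1 out of 3 → fraction 1/3
Expected count = 1/3 × 33 = 11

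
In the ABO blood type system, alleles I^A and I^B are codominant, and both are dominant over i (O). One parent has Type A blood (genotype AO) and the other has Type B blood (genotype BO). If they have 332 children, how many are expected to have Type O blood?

Cross: AO × BO
Possible offspring genotypes: 1 AB, 1 AO, 1 BO, 1 OO
Blood type counts: 1 Type AB, 1 Type A, 1 Type B, 1 Type O
Probability of Type O: 1/4
Expected count = 1/4 × 332 = 83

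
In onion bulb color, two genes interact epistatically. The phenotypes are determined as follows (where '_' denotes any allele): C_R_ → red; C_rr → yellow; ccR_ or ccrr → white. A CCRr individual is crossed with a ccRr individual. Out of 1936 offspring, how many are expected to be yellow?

Cross: CCRr × ccRr — consider each gene separately:
C gene: CC × cc → 4 Cc → 4 C_ (out of 4)
R gene: Rr × Rr → 1 RR, 2 Rr, 1 rr → 3 R_ : 1 rr (out of 4)
Genotype classes (out of 4 × 4 = 16): C_R_ = 4×3 = 12; C_rr = 4×1 = 4
Apply the phenotype rules: C_R_ (12) → red; C_rr (4) → yellow
Phenotype counts (out of 16): 12 red, 4 yellow
yellow: 4 out of 16 → fraction 1/4
Expected count = 1/4 × 1936 = 484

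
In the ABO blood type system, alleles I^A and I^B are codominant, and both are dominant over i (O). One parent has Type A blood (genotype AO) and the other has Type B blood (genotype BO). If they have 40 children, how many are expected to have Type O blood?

Cross: AO × BO
Possible offspring genotypes: 1 AB, 1 AO, 1 BO, 1 OO
Blood type counts: 1 Type AB, 1 Type A, 1 Type B, 1 Type O
Probability of Type O: 1/4
Expected count = 1/4 × 40 = 10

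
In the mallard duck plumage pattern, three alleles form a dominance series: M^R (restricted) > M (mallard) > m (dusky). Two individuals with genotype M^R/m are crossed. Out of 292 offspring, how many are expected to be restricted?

Cross: M^R/m × M^R/m
Allele dominance: M^R > M > m
Offspring genotypes: 1 M^R/M^R, 2 M^R/m, 1 m/m
Phenotype counts: 3 restricted, 1 dusky
restricted: 3 out of 4 → fraction 3/4
Expected count = 3/4 × 292 = 219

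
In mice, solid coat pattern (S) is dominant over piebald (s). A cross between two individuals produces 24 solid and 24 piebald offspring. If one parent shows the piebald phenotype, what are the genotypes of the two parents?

Observed offspring: 24 solid, 24 piebald
The observed ratio simplifies to 1:1. One parent shows piebald, so its genotype must be ss. A 1:1 offspring split requires the other parent to be heterozygous (Ss).
Parent genotypes: ss × Ss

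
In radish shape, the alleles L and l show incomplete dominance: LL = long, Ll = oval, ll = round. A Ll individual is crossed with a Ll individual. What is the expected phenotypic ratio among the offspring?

Punnett square for Ll × Ll:
Offspring genotypes: 1 LL, 2 Ll, 1 ll
Phenotype counts: 1 long, 2 oval, 1 round
Ratio: 1 long : 2 oval : 1 round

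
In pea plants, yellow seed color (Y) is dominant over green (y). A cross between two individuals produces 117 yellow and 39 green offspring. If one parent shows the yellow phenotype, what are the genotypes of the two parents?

Observed offspring: 117 yellow, 39 green
The observed ratio simplifies to 3:1. Green (yy) offspring appear, so each parent must contribute one y allele. The parent stated to show yellow carries Y, so it is Yy. The other parent is then either Yy or yy: Yy × yy would give a 1:1 split, whereas Yy × Yy gives 3:1 — matching the data. So both parents are heterozygous (Yy × Yy).
Parent genotypes: Yy × Yy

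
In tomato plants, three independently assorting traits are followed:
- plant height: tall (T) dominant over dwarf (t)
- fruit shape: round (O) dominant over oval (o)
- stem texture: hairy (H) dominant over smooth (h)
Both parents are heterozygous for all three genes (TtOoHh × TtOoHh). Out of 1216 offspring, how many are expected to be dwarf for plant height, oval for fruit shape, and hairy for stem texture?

Trihybrid cross: TtOoHh × TtOoHh
Each trait segregates independently with a 3:1 phenotypic ratio, so each gene contributes 3/4 (dominant) or 1/4 (recessive).
Target: dwarf (plant height), oval (fruit shape), hairy (stem texture)
Probability = product of independent per-trait probabilities
= 1/4 × 1/4 × 3/4 = 3/64
Expected count = 3/64 × 1216 = 57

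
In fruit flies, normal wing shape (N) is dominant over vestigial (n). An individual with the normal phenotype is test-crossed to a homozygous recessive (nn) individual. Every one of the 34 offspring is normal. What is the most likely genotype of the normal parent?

Test cross: ? × nn
All offspring are normal.
If the unknown parent were heterozygous (Nn), about half of 34 offspring would be vestigial; none are. The unknown parent is most likely homozygous dominant (NN).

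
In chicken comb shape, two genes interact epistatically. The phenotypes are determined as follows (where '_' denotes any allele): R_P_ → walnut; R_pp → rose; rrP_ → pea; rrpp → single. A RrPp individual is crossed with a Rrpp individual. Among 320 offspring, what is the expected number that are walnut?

Cross: RrPp × Rrpp — consider each gene separately:
R gene: Rr × Rr → 1 RR, 2 Rr, 1 rr → 3 R_ : 1 rr (out of 4)
P gene: Pp × pp → 2 Pp, 2 pp → 2 P_ : 2 pp (out of 4)
Genotype classes (out of 4 × 4 = 16): R_P_ = 3×2 = 6; R_pp = 3×2 = 6; rrP_ = 1×2 = 2; rrpp = 1×2 = 2
Apply the phenotype rules: R_P_ (6) → walnut; R_pp (6) → rose; rrP_ (2) → pea; rrpp (2) → single
Phenotype counts (out of 16): 6 walnut, 6 rose, 2 pea, 2 single
walnut: 6 out of 16 → fraction 3/8
Expected count = 3/8 × 320 = 120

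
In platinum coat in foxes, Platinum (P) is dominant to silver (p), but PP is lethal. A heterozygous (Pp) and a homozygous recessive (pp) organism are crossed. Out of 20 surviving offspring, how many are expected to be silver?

Cross: Pp × pp
Punnett square offspring (before lethality): 2 Pp, 2 pp
No PP offspring are produced in this cross.
silver: 2 out of 4 → fraction 1/2
Expected count = 1/2 × 20 = 10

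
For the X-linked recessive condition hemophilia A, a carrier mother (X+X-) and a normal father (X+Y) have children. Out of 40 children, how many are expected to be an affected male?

Cross: X+X- × X+Y
Offspring: 1 X+X+, 1 X+Y, 1 X+X-, 1 X-Y
Probability of an affected male: 1/4
Expected count = 1/4 × 40 = 10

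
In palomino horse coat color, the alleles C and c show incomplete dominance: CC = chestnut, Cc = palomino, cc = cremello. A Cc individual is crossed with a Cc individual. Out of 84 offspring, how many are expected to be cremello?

Punnett square for Cc × Cc:
Offspring genotypes: 1 CC, 2 Cc, 1 cc
Phenotype counts: 1 chestnut, 2 palomino, 1 cremello
cremello: 1 out of 4 → fraction 1/4
Expected count = 1/4 × 84 = 21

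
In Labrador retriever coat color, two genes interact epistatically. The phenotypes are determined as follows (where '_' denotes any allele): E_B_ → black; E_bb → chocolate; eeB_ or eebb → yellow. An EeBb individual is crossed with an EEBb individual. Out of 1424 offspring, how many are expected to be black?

Cross: EeBb × EEBb — consider each gene separately:
E gene: Ee × EE → 2 EE, 2 Ee → 4 E_ (out of 4)
B gene: Bb × Bb → 1 BB, 2 Bb, 1 bb → 3 B_ : 1 bb (out of 4)
Genotype classes (out of 4 × 4 = 16): E_B_ = 4×3 = 12; E_bb = 4×1 = 4
Apply the phenotype rules: E_B_ (12) → black; E_bb (4) → chocolate
Phenotype counts (out of 16): 12 black, 4 chocolate
black: 12 out of 16 → fraction 3/4
Expected count = 3/4 × 1424 = 1068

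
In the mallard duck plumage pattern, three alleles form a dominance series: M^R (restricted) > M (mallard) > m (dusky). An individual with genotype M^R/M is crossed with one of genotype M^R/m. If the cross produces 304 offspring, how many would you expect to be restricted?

Cross: M^R/M × M^R/m
Allele dominance: M^R > M > m
Offspring genotypes: 1 M^R/M^R, 1 M^R/m, 1 M^R/M, 1 M/m
Phenotype counts: 3 restricted, 1 mallard
restricted: 3 out of 4 → fraction 3/4
Expected count = 3/4 × 304 = 228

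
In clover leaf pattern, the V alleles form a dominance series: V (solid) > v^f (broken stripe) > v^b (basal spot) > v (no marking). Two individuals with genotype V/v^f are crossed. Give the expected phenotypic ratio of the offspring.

Cross: V/v^f × V/v^f
Allele dominance: V > v^f > v^b > v
Offspring genotypes: 1 V/V, 2 V/v^f, 1 v^f/v^f
Phenotype counts: 3 solid, 1 broken stripe
Ratio: 3 solid : 1 broken stripe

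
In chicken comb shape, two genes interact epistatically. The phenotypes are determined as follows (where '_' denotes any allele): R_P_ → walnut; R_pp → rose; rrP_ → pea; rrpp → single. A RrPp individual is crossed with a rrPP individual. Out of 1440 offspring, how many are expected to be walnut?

Cross: RrPp × rrPP — consider each gene separately:
R gene: Rr × rr → 2 Rr, 2 rr → 2 R_ : 2 rr (out of 4)
P gene: Pp × PP → 2 PP, 2 Pp → 4 P_ (out of 4)
Genotype classes (out of 4 × 4 = 16): R_P_ = 2×4 = 8; rrP_ = 2×4 = 8
Apply the phenotype rules: R_P_ (8) → walnut; rrP_ (8) → pea
Phenotype counts (out of 16): 8 walnut, 8 pea
walnut: 8 out of 16 → fraction 1/2
Expected count = 1/2 × 1440 = 720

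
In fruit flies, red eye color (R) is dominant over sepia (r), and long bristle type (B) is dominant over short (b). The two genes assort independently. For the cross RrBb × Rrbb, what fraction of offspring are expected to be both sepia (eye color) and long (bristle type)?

Dihybrid cross RrBb × Rrbb — consider each gene separately:
eye color: Rr × Rr → 1 RR, 2 Rr, 1 rr → 3 R_ : 1 rr (out of 4)
bristle type: Bb × bb → 2 Bb, 2 bb → 2 B_ : 2 bb (out of 4)
Looking for: sepia (rr) and long (B_)
P(sepia) = 1/4, P(long) = 2/4
P(both) = 1/4 × 2/4 = 2/16 = 1/8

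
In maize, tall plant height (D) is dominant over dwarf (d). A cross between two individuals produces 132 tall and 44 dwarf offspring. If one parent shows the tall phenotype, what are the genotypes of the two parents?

Observed offspring: 132 tall, 44 dwarf
The observed ratio simplifies to 3:1. Dwarf (dd) offspring appear, so each parent must contribute one d allele. The parent stated to show tall carries D, so it is Dd. The other parent is then either Dd or dd: Dd × dd would give a 1:1 split, whereas Dd × Dd gives 3:1 — matching the data. So both parents are heterozygous (Dd × Dd).
Parent genotypes: Dd × Dd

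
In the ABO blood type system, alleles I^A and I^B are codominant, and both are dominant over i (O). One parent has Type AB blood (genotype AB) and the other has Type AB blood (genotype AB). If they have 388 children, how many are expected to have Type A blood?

Cross: AB × AB
Possible offspring genotypes: 1 AA, 2 AB, 1 BB
Blood type counts: 1 Type A, 2 Type AB, 1 Type B
Probability of Type A: 1/4
Expected count = 1/4 × 388 = 97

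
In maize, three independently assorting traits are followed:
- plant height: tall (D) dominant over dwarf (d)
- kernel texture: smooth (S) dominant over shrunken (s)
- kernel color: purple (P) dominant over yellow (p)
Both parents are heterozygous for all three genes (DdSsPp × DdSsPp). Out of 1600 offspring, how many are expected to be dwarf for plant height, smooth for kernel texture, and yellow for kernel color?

Trihybrid cross: DdSsPp × DdSsPp
Each trait segregates independently with a 3:1 phenotypic ratio, so each gene contributes 3/4 (dominant) or 1/4 (recessive).
Target: dwarf (plant height), smooth (kernel texture), yellow (kernel color)
Probability = product of independent per-trait probabilities
= 1/4 × 3/4 × 1/4 = 3/64
Expected count = 3/64 × 1600 = 75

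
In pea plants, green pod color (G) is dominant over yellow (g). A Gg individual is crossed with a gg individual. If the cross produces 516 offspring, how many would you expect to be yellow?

Punnett square for Gg × gg:
Offspring genotypes: 2 Gg, 2 gg
green: 2, yellow: 2
yellow: 2 out of 4 → fraction 1/2
Expected count = 1/2 × 516 = 258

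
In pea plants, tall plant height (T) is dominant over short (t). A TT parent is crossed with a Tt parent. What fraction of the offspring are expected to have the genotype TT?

Punnett square for TT × Tt:
Offspring genotypes: 2 TT, 2 Tt
Total offspring: 4
Count with target: 2
Probability: 2/4 = 1/2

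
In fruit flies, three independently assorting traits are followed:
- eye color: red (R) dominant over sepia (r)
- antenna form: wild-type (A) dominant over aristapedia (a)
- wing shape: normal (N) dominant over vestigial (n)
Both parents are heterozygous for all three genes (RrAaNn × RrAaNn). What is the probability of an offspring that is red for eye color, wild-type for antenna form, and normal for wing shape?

Trihybrid cross: RrAaNn × RrAaNn
Each trait segregates independently with a 3:1 phenotypic ratio, so each gene contributes 3/4 (dominant) or 1/4 (recessive).
Target: red (eye color), wild-type (antenna form), normal (wing shape)
Probability = product of independent per-trait probabilities
= 3/4 × 3/4 × 3/4 = 27/64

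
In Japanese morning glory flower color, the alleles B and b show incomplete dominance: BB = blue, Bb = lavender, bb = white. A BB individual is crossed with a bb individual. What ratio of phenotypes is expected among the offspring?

Punnett square for BB × bb:
Offspring genotypes: 4 Bb
Phenotype counts: 4 lavender
Ratio: all lavender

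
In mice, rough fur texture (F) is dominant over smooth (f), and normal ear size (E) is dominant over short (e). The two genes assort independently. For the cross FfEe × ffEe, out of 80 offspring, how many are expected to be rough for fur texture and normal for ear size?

Dihybrid cross FfEe × ffEe — consider each gene separately:
fur texture: Ff × ff → 2 Ff, 2 ff → 2 F_ : 2 ff (out of 4)
ear size: Ee × Ee → 1 EE, 2 Ee, 1 ee → 3 E_ : 1 ee (out of 4)
Looking for: rough (F_) and normal (E_)
P(rough) = 2/4, P(normal) = 3/4
P(both) = 2/4 × 3/4 = 6/16 = 3/8
Expected count = 3/8 × 80 = 30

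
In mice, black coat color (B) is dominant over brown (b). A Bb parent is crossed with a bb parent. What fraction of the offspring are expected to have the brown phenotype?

Punnett square for Bb × bb:
Offspring genotypes: 2 Bb, 2 bb
Total offspring: 4
Count with target: 2
Probability: 2/4 = 1/2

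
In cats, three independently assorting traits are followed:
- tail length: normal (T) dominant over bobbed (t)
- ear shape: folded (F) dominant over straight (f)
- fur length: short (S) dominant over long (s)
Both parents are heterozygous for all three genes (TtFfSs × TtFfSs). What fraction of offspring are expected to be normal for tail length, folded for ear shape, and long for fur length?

Trihybrid cross: TtFfSs × TtFfSs
Each trait segregates independently with a 3:1 phenotypic ratio, so each gene contributes 3/4 (dominant) or 1/4 (recessive).
Target: normal (tail length), folded (ear shape), long (fur length)
Probability = product of independent per-trait probabilities
= 3/4 × 3/4 × 1/4 = 9/64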